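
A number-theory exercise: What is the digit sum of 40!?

189

40! = 815915283247897734345611269596115894272000000000
Sum of its 48 digits: 189.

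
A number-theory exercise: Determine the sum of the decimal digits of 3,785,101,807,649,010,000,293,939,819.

113

3+7+8+5+1+0+1+8+0+7+6+4+9+0+1+0+0+0+0+2+9+3+9+3+9+8+1+9 = 113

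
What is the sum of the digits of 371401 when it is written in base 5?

17

371401 in base 5 is 43341101.
Digit sum: 4+3+3+4+1+1+0+1 = 17.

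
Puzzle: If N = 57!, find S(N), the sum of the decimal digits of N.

270

57! = 40526919504877216755680601905432322134980384796226602145184481280000000000000
Sum of its 77 digits: 270.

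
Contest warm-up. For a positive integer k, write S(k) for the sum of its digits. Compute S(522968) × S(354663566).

S(522968) = 5+2+2+9+6+8 = 32.
S(354663566) = 3+5+4+6+6+3+5+6+6 = 44.
32 · 44 = 1408.

1408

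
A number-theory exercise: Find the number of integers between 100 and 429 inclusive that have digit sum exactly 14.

The integers in [100, 429] that have digit sum exactly 14: 149, 158, 167, 176, 185, 194, …, 419, 428.
23 qualify.

23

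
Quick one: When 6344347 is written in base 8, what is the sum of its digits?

6344347 in base 8 is 30147233.
Digit sum: 3+0+1+4+7+2+3+3 = 23.

23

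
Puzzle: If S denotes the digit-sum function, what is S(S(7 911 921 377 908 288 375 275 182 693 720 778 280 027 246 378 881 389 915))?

First digit sum: 272.
2+7+2 = 11.

11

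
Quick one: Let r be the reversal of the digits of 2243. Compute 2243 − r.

Reverse of 2243 is 3422.
2243 − 3422 = -1179

-1179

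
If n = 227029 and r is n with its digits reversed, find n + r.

Reverse of 227029 is 920722.
227029 + 920722 = 1147751

1147751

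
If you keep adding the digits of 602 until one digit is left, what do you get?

6+0+2 = 8
(Equivalently, 602 mod 9 = 8.)

8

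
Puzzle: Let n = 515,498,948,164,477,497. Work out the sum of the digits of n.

5+1+5+4+9+8+9+4+8+1+6+4+4+7+7+4+9+7 = 102

102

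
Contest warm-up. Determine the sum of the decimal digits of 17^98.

577

17^98 = 3837022051144580073723569951124896077633277396712385897587438897158780555368050857136417627183408628336499832190548088609
Sum of its 121 digits: 577.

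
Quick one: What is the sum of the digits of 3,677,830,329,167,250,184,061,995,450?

3+6+7+7+8+3+0+3+2+9+1+6+7+2+5+0+1+8+4+0+6+1+9+9+5+4+5+0 = 121

121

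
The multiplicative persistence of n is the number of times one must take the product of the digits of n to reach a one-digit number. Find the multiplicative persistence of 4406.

1

4406 → 0 (1 step)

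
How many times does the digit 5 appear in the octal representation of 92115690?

92115690 in base 8 is 537311352.
The digit 5 appears 2 times.

2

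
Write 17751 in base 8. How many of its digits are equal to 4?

1

17751 in base 8 is 42527.
The digit 4 appears 1 time.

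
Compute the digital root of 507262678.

7

5+0+7+2+6+2+6+7+8 = 43
4+3 = 7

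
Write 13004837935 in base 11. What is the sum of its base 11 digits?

55

13004837935 in base 11 is 557398A251.
Digit sum: 5+5+7+3+9+8+10+2+5+1 = 55.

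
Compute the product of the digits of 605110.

0

6×0×5×1×1×0 = 0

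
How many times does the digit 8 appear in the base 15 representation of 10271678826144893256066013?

10271678826144893256066013 in base 15 is 20D53543027B92053E985D.
The digit 8 appears 1 time.

1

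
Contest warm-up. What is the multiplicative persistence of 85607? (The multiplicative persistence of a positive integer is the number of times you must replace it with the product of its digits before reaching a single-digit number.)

85607 → 0 (1 step)

1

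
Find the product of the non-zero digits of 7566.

1260

7×5×6×6 = 1260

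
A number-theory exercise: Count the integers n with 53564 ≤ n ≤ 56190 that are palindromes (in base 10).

26

The integers in [53564, 56190] that are palindromes (in base 10): 53635, 53735, 53835, 53935, 54045, 54145, …, 56065, 56165.
26 qualify.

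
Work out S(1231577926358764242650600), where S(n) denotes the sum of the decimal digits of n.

1+2+3+1+5+7+7+9+2+6+3+5+8+7+6+4+2+4+2+6+5+0+6+0+0 = 101

101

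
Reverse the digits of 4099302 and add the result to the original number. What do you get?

6139206

Reverse of 4099302 is 2039904.
4099302 + 2039904 = 6139206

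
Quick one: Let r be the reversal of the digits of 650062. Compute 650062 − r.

390006

Reverse of 650062 is 260056.
650062 − 260056 = 390006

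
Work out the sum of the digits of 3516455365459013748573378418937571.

162

3+5+1+6+4+5+5+3+6+5+4+5+9+0+1+3+7+4+8+5+7+3+3+7+8+4+1+8+9+3+7+5+7+1 = 162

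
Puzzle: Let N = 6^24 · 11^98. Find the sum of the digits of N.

585

6^24 · 11^98 = 5396512094351936945696949468438902269571758274963883876449009959371559109443507312832173645002177263116397804079626059776
Sum of its 121 digits: 585.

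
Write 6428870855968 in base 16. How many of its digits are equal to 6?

1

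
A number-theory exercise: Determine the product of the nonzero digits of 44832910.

4×4×8×3×2×9×1 = 6912

6912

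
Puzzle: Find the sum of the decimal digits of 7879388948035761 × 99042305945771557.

183

7879388948035761 × 99042305945771557 = 780392850857088945461478772649877
Sum of its 33 digits: 183.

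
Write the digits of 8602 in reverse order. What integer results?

2068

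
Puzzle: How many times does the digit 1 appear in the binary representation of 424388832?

424388832 in base 2 is 11001010010111010100011100000.
The digit 1 appears 13 times.

13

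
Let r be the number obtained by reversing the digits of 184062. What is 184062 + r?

Reverse of 184062 is 260481.
184062 + 260481 = 444543

444543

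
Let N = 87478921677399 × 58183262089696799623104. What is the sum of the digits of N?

87478921677399 × 58183262089696799623104 = 5089809027280164804480866958675026496
Sum of its 37 digits: 180.

180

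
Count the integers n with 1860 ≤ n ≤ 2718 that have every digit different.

The integers in [1860, 2718] that have every digit different: 1860, 1862, 1863, 1864, 1865, 1867, …, 2716, 2718.
426 qualify.

426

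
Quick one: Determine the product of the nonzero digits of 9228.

9×2×2×8 = 288

288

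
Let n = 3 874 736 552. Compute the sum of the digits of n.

50

3+8+7+4+7+3+6+5+5+2 = 50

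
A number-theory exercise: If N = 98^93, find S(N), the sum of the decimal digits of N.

863

98^93 = 152765413313863335891876650232228590636250322599805199887699889155122653736313839970609248122516106082640356845647993746493975270361464407009917660338486004656821831684909457479206699008
Sum of its 186 digits: 863.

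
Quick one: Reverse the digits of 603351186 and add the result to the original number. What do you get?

Reverse of 603351186 is 681153306.
603351186 + 681153306 = 1284504492

1284504492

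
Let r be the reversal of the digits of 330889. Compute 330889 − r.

-657144

Reverse of 330889 is 988033.
330889 − 988033 = -657144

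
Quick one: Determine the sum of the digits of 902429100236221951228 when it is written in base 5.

64

902429100236221951228 in base 5 is 441030110444011232240304414403.
Digit sum: 4+4+1+0+3+0+1+1+0+4+4+4+0+1+1+2+3+2+2+4+0+3+0+4+4+1+4+4+0+3 = 64.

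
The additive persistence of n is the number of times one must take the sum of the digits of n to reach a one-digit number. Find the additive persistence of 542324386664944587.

2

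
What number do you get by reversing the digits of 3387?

7833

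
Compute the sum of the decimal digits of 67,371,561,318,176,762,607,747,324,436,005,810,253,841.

167

6+7+3+7+1+5+6+1+3+1+8+1+7+6+7+6+2+6+0+7+7+4+7+3+2+4+4+3+6+0+0+5+8+1+0+2+5+3+8+4+1 = 167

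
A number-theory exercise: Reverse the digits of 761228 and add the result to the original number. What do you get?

1583395

Reverse of 761228 is 822167.
761228 + 822167 = 1583395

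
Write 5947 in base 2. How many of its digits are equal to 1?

5947 in base 2 is 1011100111011.
The digit 1 appears 9 times.

9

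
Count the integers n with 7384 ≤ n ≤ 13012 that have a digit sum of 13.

The integers in [7384, 13012] that have a digit sum of 13: 7402, 7411, 7420, 7501, 7510, 7600, …, 12910, 13009.
248 qualify.

248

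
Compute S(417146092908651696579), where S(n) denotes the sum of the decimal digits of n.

105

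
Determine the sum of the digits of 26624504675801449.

2+6+6+2+4+5+0+4+6+7+5+8+0+1+4+4+9 = 73

73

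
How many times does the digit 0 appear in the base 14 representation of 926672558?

3

926672558 in base 14 is 8B100930.
The digit 0 appears 3 times.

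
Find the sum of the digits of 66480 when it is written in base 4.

66480 in base 4 is 100032300.
Digit sum: 1+0+0+0+3+2+3+0+0 = 9.

9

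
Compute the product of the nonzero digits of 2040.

2×4 = 8

8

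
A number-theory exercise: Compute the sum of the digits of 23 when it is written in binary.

4

23 in base 2 is 10111.
Digit sum: 1+0+1+1+1 = 4.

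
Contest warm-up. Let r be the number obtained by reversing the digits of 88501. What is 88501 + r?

99089

Reverse of 88501 is 10588.
88501 + 10588 = 99089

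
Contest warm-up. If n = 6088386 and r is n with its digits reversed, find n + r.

Reverse of 6088386 is 6838806.
6088386 + 6838806 = 12927192

12927192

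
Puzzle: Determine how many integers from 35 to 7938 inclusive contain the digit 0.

2068

The integers in [35, 7938] that contain the digit 0: 40, 50, 60, 70, 80, 90, …, 7920, 7930.
2068 qualify.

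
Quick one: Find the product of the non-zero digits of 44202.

4×4×2×2 = 64

64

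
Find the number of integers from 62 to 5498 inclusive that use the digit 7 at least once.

1444

The integers in [62, 5498] that use the digit 7 at least once: 67, 70, 71, 72, 73, 74, …, 5487, 5497.
1444 qualify.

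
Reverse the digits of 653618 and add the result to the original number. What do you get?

Reverse of 653618 is 816356.
653618 + 816356 = 1469974

1469974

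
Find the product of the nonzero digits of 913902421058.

9×1×3×9×2×4×2×1×5×8 = 155520

155520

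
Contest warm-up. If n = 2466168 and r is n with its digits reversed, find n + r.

11082810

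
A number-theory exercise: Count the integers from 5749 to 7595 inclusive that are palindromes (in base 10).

The integers in [5749, 7595] that are palindromes (in base 10): 5775, 5885, 5995, 6006, 6116, 6226, …, 7447, 7557.
19 qualify.

19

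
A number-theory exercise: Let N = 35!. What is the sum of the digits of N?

144

35! = 10333147966386144929666651337523200000000
Sum of its 41 digits: 144.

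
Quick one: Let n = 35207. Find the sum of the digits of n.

17

3+5+2+0+7 = 17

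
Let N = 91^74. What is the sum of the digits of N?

631

91^74 = 9312430225411293786067539891809411182372516719347494729507459644036403410431434948395050930043267508375907952537567287802393563656372767280040761
Sum of its 145 digits: 631.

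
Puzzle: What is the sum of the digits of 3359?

3+3+5+9 = 20

20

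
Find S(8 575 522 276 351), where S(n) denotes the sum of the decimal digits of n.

8+5+7+5+5+2+2+2+7+6+3+5+1 = 58

58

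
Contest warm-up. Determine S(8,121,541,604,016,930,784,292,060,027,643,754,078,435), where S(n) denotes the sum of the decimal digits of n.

154

8+1+2+1+5+4+1+6+0+4+0+1+6+9+3+0+7+8+4+2+9+2+0+6+0+0+2+7+6+4+3+7+5+4+0+7+8+4+3+5 = 154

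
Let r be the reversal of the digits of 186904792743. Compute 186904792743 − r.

Reverse of 186904792743 is 347297409681.
186904792743 − 347297409681 = -160392616938

-160392616938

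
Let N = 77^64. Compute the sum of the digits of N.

553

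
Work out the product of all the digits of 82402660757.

8×2×4×0×2×6×6×0×7×5×7 = 0

0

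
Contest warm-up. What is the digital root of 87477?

6

8+7+4+7+7 = 33
3+3 = 6
(Equivalently, 87477 mod 9 = 6.)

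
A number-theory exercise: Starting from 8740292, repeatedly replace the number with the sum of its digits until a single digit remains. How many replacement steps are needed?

2

8740292 → 32 → 5 (2 steps)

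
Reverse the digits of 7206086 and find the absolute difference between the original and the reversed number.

Reverse of 7206086 is 6806027.
|7206086 − 6806027| = 400059

400059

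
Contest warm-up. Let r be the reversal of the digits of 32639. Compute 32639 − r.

Reverse of 32639 is 93623.
32639 − 93623 = -60984

-60984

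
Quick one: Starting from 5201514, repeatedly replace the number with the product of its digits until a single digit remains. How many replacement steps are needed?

5201514 → 0 (1 step)

1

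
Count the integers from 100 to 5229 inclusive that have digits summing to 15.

383

The integers in [100, 5229] that have digits summing to 15: 159, 168, 177, 186, 195, 249, …, 5217, 5226.
383 qualify.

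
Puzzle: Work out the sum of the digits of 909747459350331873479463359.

9+0+9+7+4+7+4+5+9+3+5+0+3+3+1+8+7+3+4+7+9+4+6+3+3+5+9 = 137

137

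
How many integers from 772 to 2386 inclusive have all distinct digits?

The integers in [772, 2386] that have all distinct digits: 780, 781, 782, 783, 784, 785, …, 2385, 2386.
823 qualify.

823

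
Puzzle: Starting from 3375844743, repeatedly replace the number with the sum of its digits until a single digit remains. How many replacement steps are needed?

3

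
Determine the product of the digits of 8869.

8×8×6×9 = 3456

3456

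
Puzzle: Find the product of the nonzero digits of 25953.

1350

2×5×9×5×3 = 1350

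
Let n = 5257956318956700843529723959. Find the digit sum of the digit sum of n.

First digit sum: 144.
1+4+4 = 9.

9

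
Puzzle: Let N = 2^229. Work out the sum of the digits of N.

2^229 = 862718293348820473429344482784628181556388621521298319395315527974912
Sum of its 69 digits: 326.

326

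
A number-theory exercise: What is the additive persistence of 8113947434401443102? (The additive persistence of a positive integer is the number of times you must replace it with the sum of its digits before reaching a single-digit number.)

2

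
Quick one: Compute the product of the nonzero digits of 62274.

672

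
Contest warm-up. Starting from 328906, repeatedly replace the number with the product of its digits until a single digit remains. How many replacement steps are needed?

328906 → 0 (1 step)

1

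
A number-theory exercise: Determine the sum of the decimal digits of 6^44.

153

6^44 = 17324272922341479351919144385642496
Sum of its 35 digits: 153.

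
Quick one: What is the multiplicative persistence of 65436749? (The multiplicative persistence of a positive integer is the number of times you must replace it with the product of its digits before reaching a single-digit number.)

2

65436749 → 544320 → 0 (2 steps)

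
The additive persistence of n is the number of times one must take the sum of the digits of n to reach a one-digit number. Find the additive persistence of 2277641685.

3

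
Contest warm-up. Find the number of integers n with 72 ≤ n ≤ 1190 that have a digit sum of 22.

The integers in [72, 1190] that have a digit sum of 22: 499, 589, 598, 679, 688, 697, …, 985, 994.
21 qualify.

21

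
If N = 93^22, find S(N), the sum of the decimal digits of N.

189

93^22 = 20259320183077556583951115179207972360482649
Sum of its 44 digits: 189.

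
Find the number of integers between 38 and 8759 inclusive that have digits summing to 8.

The integers in [38, 8759] that have digits summing to 8: 44, 53, 62, 71, 80, 107, …, 7100, 8000.
161 qualify.

161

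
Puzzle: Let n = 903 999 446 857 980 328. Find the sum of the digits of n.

9+0+3+9+9+9+4+4+6+8+5+7+9+8+0+3+2+8 = 103

103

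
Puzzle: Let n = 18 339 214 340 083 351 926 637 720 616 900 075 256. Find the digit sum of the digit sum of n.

12

First digit sum: 147.
1+4+7 = 12.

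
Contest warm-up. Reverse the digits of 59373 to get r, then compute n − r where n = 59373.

Reverse of 59373 is 37395.
59373 − 37395 = 21978

21978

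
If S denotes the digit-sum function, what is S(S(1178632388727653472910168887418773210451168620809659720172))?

8

First digit sum: 260.
2+6+0 = 8.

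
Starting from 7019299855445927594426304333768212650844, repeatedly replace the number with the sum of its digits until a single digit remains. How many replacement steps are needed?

3

7019299855445927594426304333768212650844 → 185 → 14 → 5 (3 steps)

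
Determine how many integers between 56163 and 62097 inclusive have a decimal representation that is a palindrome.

The integers in [56163, 62097] that have a decimal representation that is a palindrome: 56165, 56265, 56365, 56465, 56565, 56665, …, 61916, 62026.
60 qualify.

60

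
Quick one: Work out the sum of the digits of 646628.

6+4+6+6+2+8 = 32

32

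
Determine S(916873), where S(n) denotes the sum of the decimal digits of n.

9+1+6+8+7+3 = 34

34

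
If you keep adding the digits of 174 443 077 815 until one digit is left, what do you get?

1+7+4+4+4+3+0+7+7+8+1+5 = 51
5+1 = 6

6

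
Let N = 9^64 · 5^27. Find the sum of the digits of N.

351

9^64 · 5^27 = 87843720449049645450121707181725790095912006439833649315662391483783721923828125
Sum of its 80 digits: 351.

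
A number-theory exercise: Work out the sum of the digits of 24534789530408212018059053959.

121

2+4+5+3+4+7+8+9+5+3+0+4+0+8+2+1+2+0+1+8+0+5+9+0+5+3+9+5+9 = 121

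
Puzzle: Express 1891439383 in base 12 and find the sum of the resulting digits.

1891439383 in base 12 is 449532B87.
Digit sum: 4+4+9+5+3+2+11+8+7 = 53.

53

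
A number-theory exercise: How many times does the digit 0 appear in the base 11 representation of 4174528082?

4174528082 in base 11 is 185245980A.
The digit 0 appears 1 time.

1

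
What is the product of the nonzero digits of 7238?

7×2×3×8 = 336

336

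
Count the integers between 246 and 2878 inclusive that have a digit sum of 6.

46

The integers in [246, 2878] that have a digit sum of 6: 303, 312, 321, 330, 402, 411, …, 2310, 2400.
46 qualify.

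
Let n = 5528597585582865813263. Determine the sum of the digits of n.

5+5+2+8+5+9+7+5+8+5+5+8+2+8+6+5+8+1+3+2+6+3 = 116

116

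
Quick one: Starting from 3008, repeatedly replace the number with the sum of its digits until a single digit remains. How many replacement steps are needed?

3008 → 11 → 2 (2 steps)

2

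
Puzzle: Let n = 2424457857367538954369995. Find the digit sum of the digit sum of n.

13

First digit sum: 139.
1+3+9 = 13.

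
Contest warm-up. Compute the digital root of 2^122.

4

The digital root of n equals n mod 9 (or 9 when 9 | n), so we need 2^122 mod 9.
2^122 ≡ 4 (mod 9), so the digital root is 4.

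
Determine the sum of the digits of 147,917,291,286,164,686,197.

1+4+7+9+1+7+2+9+1+2+8+6+1+6+4+6+8+6+1+9+7 = 105

105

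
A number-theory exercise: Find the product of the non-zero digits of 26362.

432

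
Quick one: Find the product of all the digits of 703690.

0

7×0×3×6×9×0 = 0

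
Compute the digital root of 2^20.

The digital root of n equals n mod 9 (or 9 when 9 | n), so we need 2^20 mod 9.
2^20 ≡ 4 (mod 9), so the digital root is 4.

4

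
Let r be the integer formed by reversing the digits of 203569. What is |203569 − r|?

761733

Reverse of 203569 is 965302.
|203569 − 965302| = 761733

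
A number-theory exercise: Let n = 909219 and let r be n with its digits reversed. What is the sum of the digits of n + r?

24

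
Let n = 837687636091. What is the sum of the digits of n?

8+3+7+6+8+7+6+3+6+0+9+1 = 64

64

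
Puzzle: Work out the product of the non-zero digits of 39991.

3×9×9×9×1 = 2187

2187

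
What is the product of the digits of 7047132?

7×0×4×7×1×3×2 = 0

0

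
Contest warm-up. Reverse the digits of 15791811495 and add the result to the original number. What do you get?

Reverse of 15791811495 is 59411819751.
15791811495 + 59411819751 = 75203631246

75203631246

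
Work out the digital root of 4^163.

The digital root of n equals n mod 9 (or 9 when 9 | n), so we need 4^163 mod 9.
4^163 ≡ 4 (mod 9), so the digital root is 4.

4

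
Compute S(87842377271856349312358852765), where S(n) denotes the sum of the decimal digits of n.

8+7+8+4+2+3+7+7+2+7+1+8+5+6+3+4+9+3+1+2+3+5+8+8+5+2+7+6+5 = 146

146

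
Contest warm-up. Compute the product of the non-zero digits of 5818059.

14400

5×8×1×8×5×9 = 14400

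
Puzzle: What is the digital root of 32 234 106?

3

3+2+2+3+4+1+0+6 = 21
2+1 = 3
(Equivalently, 32 234 106 mod 9 = 3.)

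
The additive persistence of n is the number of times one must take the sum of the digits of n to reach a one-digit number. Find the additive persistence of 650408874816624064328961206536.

650408874816624064328961206536 → 130 → 4 (2 steps)

2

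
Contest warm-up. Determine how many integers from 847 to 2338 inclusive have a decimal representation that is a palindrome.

The integers in [847, 2338] that have a decimal representation that is a palindrome: 848, 858, 868, 878, 888, 898, …, 2222, 2332.
30 qualify.

30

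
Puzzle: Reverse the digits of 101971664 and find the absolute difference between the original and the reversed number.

Reverse of 101971664 is 466179101.
|101971664 − 466179101| = 364207437

364207437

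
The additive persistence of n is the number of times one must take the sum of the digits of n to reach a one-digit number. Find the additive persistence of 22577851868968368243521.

22577851868968368243521 → 116 → 8 (2 steps)

2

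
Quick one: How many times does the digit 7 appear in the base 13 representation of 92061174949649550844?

2

92061174949649550844 in base 13 is A84747195339ABB334.
The digit 7 appears 2 times.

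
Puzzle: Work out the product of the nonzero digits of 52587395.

5×2×5×8×7×3×9×5 = 378000

378000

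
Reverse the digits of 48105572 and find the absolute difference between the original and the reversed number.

Reverse of 48105572 is 27550184.
|48105572 − 27550184| = 20555388

20555388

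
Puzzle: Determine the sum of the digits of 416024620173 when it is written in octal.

416024620173 in base 8 is 6033477766215.
Digit sum: 6+0+3+3+4+7+7+7+6+6+2+1+5 = 57.

57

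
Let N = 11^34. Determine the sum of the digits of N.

11^34 = 255476698618765889551019445759400441
Sum of its 36 digits: 178.

178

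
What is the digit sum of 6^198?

630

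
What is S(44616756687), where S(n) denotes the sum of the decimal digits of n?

60

4+4+6+1+6+7+5+6+6+8+7 = 60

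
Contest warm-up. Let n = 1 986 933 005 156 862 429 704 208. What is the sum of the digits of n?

108

1+9+8+6+9+3+3+0+0+5+1+5+6+8+6+2+4+2+9+7+0+4+2+0+8 = 108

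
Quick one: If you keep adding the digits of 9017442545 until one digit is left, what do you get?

9+0+1+7+4+4+2+5+4+5 = 41
4+1 = 5

5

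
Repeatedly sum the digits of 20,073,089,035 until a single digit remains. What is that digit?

1

2+0+0+7+3+0+8+9+0+3+5 = 37
3+7 = 10
1+0 = 1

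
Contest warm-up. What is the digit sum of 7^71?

265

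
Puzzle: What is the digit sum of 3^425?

936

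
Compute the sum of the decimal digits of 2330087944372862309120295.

99

2+3+3+0+0+8+7+9+4+4+3+7+2+8+6+2+3+0+9+1+2+0+2+9+5 = 99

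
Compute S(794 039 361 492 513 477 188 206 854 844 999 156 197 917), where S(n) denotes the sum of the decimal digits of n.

7+9+4+0+3+9+3+6+1+4+9+2+5+1+3+4+7+7+1+8+8+2+0+6+8+5+4+8+4+4+9+9+9+1+5+6+1+9+7+9+1+7 = 215

215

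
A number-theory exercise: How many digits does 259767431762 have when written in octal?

259767431762 in base 8 is 3617326071122, which has 13 digits.

13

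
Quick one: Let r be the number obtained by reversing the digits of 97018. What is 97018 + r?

178097

Reverse of 97018 is 81079.
97018 + 81079 = 178097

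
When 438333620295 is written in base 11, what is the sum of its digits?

75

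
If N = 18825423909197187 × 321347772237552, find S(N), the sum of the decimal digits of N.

135

18825423909197187 × 321347772237552 = 6049508034648063451594974166224
Sum of its 31 digits: 135.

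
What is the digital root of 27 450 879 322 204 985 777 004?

3

2+7+4+5+0+8+7+9+3+2+2+2+0+4+9+8+5+7+7+7+0+0+4 = 102
1+0+2 = 3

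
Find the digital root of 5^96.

1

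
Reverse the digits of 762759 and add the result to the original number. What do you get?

1720026

Reverse of 762759 is 957267.
762759 + 957267 = 1720026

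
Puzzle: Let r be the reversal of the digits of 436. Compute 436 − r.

-198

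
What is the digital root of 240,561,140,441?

2+4+0+5+6+1+1+4+0+4+4+1 = 32
3+2 = 5

5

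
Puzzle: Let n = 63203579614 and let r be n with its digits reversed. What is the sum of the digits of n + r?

Reversal of 63203579614 is 41697530236; 63203579614 + 41697530236 = 104901109850.
Digit sum of 104901109850: 1+0+4+9+0+1+1+0+9+8+5+0 = 38.

38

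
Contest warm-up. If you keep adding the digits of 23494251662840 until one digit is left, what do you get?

2

2+3+4+9+4+2+5+1+6+6+2+8+4+0 = 56
5+6 = 11
1+1 = 2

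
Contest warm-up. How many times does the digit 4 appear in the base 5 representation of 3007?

2

3007 in base 5 is 44012.
The digit 4 appears 2 times.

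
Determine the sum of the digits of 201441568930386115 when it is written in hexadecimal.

201441568930386115 in base 16 is 2CBAA0A2717D0C3.
Digit sum: 2+12+11+10+10+0+10+2+7+1+7+13+0+12+3 = 100.

100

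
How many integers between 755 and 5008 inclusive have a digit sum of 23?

142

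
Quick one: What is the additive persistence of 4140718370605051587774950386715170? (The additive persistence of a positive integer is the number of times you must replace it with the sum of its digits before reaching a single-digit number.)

4140718370605051587774950386715170 → 142 → 7 (2 steps)

2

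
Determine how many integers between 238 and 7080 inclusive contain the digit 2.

The integers in [238, 7080] that contain the digit 2: 238, 239, 240, 241, 242, 243, …, 7062, 7072.
2567 qualify.

2567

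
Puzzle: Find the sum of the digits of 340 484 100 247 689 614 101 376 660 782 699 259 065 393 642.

3+4+0+4+8+4+1+0+0+2+4+7+6+8+9+6+1+4+1+0+1+3+7+6+6+6+0+7+8+2+6+9+9+2+5+9+0+6+5+3+9+3+6+4+2 = 196

196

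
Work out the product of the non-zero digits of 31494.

3×1×4×9×4 = 432

432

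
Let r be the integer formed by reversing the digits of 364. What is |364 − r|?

Reverse of 364 is 463.
|364 − 463| = 99

99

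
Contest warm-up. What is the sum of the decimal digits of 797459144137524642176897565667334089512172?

7+9+7+4+5+9+1+4+4+1+3+7+5+2+4+6+4+2+1+7+6+8+9+7+5+6+5+6+6+7+3+3+4+0+8+9+5+1+2+1+7+2 = 202

202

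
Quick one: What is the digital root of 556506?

9

5+5+6+5+0+6 = 27
2+7 = 9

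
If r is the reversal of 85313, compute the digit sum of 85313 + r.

Reversal of 85313 is 31358; 85313 + 31358 = 116671.
Digit sum of 116671: 1+1+6+6+7+1 = 22.

22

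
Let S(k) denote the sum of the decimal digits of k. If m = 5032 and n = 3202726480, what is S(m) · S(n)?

S(5032) = 5+0+3+2 = 10.
S(3202726480) = 3+2+0+2+7+2+6+4+8+0 = 34.
10 · 34 = 340.

340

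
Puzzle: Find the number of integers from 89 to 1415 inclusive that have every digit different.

The integers in [89, 1415] that have every digit different: 89, 90, 91, 92, 93, 94, …, 1408, 1409.
833 qualify.

833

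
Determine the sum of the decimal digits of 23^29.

173

23^29 = 3091058643093537522799545838540043339063
Sum of its 40 digits: 173.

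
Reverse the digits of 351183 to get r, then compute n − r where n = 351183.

-29970

Reverse of 351183 is 381153.
351183 − 381153 = -29970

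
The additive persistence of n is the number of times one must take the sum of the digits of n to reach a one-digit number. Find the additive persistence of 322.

1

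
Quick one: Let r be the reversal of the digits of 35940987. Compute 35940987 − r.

-42963966

Reverse of 35940987 is 78904953.
35940987 − 78904953 = -42963966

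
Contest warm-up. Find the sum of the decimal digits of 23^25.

23^25 = 11045767571919545466173812409689943
Sum of its 35 digits: 167.

167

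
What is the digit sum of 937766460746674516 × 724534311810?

156

937766460746674516 × 724534311810 = 679443977275591199196124833960
Sum of its 30 digits: 156.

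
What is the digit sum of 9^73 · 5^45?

9^73 · 5^45 = 129823521163750126745463473914562291957357736342969900117982631941058826896551181562244892120361328125
Sum of its 102 digits: 441.

441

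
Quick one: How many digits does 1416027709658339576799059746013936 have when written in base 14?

29

1416027709658339576799059746013936 in base 14 is B67A1A597A1A4BC94B4B242DDCC80, which has 29 digits.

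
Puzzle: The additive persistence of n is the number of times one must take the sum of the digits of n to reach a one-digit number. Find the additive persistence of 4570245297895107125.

4570245297895107125 → 83 → 11 → 2 (3 steps)

3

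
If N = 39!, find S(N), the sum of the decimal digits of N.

39! = 20397882081197443358640281739902897356800000000
Sum of its 47 digits: 189.

189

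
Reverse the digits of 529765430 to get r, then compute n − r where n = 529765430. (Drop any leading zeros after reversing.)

495197505

Reverse of 529765430 is 34567925.
529765430 − 34567925 = 495197505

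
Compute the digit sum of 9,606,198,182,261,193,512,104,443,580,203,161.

9+6+0+6+1+9+8+1+8+2+2+6+1+1+9+3+5+1+2+1+0+4+4+4+3+5+8+0+2+0+3+1+6+1 = 122

122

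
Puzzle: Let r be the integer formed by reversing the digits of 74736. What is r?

63747

Reversing 74736 gives 63747.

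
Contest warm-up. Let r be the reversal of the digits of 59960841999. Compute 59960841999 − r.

-39953964996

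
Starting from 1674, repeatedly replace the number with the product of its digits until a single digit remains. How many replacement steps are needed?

4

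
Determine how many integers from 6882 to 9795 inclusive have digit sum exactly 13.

64

The integers in [6882, 9795] that have digit sum exactly 13: 7006, 7015, 7024, 7033, 7042, 7051, …, 9310, 9400.
64 qualify.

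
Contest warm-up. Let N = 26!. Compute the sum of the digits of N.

26! = 403291461126605635584000000
Sum of its 27 digits: 81.

81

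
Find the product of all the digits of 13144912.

1×3×1×4×4×9×1×2 = 864

864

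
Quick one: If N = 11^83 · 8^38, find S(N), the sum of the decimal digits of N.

11^83 · 8^38 = 5662554224381630169026761459809011213562048266127431677900642713055321457078208621802360975024326939299694945471303778304
Sum of its 121 digits: 500.

500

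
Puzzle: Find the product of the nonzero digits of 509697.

17010

5×9×6×9×7 = 17010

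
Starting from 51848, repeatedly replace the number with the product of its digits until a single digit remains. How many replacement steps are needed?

2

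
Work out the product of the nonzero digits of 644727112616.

677376

6×4×4×7×2×7×1×1×2×6×1×6 = 677376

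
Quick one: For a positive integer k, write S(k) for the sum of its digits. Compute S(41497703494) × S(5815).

S(41497703494) = 4+1+4+9+7+7+0+3+4+9+4 = 52.
S(5815) = 5+8+1+5 = 19.
52 · 19 = 988.

988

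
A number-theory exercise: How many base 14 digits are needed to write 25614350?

25614350 in base 14 is 358A966, which has 7 digits.

7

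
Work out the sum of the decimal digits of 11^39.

188

11^39 = 41144777789250865278081232758997200423491
Sum of its 41 digits: 188.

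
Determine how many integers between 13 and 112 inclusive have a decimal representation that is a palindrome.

10

The integers in [13, 112] that have a decimal representation that is a palindrome: 22, 33, 44, 55, 66, 77, 88, 99, 101, 111.
10 qualify.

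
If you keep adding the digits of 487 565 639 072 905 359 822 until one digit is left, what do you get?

4+8+7+5+6+5+6+3+9+0+7+2+9+0+5+3+5+9+8+2+2 = 105
1+0+5 = 6
(Equivalently, 487 565 639 072 905 359 822 mod 9 = 6.)

6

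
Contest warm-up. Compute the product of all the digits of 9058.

0

9×0×5×8 = 0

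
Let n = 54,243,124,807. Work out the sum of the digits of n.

40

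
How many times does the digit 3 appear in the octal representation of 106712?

3

106712 in base 8 is 320330.
The digit 3 appears 3 times.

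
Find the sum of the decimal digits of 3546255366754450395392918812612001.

3+5+4+6+2+5+5+3+6+6+7+5+4+4+5+0+3+9+5+3+9+2+9+1+8+8+1+2+6+1+2+0+0+1 = 140

140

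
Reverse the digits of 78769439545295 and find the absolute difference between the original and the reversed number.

19514846048508

Reverse of 78769439545295 is 59254593496787.
|78769439545295 − 59254593496787| = 19514846048508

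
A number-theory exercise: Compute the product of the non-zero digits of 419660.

4×1×9×6×6 = 1296

1296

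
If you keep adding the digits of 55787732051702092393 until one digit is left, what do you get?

5+5+7+8+7+7+3+2+0+5+1+7+0+2+0+9+2+3+9+3 = 85
8+5 = 13
1+3 = 4

4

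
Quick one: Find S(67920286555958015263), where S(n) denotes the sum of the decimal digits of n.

6+7+9+2+0+2+8+6+5+5+5+9+5+8+0+1+5+2+6+3 = 94

94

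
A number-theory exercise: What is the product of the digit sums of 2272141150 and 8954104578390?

S(2272141150) = 2+2+7+2+1+4+1+1+5+0 = 25.
S(8954104578390) = 8+9+5+4+1+0+4+5+7+8+3+9+0 = 63.
25 · 63 = 1575.

1575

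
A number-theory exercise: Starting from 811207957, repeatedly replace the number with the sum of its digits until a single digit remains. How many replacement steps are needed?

2

811207957 → 40 → 4 (2 steps)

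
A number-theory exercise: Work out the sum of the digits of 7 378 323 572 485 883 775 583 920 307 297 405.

7+3+7+8+3+2+3+5+7+2+4+8+5+8+8+3+7+7+5+5+8+3+9+2+0+3+0+7+2+9+7+4+0+5 = 166

166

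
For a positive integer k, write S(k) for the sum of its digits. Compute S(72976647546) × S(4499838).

S(72976647546) = 7+2+9+7+6+6+4+7+5+4+6 = 63.
S(4499838) = 4+4+9+9+8+3+8 = 45.
63 · 45 = 2835.

2835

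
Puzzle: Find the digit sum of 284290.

25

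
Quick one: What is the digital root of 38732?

3+8+7+3+2 = 23
2+3 = 5

5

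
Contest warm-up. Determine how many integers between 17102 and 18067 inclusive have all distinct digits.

323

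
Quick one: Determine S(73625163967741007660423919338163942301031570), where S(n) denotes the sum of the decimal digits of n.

7+3+6+2+5+1+6+3+9+6+7+7+4+1+0+0+7+6+6+0+4+2+3+9+1+9+3+3+8+1+6+3+9+4+2+3+0+1+0+3+1+5+7+0 = 173

173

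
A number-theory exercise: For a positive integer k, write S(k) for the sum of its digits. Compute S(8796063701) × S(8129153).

1363

S(8796063701) = 8+7+9+6+0+6+3+7+0+1 = 47.
S(8129153) = 8+1+2+9+1+5+3 = 29.
47 · 29 = 1363.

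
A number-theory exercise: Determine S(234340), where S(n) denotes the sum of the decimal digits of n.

16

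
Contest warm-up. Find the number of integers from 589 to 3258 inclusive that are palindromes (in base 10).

64

The integers in [589, 3258] that are palindromes (in base 10): 595, 606, 616, 626, 636, 646, …, 3113, 3223.
64 qualify.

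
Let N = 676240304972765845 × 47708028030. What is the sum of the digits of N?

120

676240304972765845 × 47708028030 = 32262091424656461319886635350
Sum of its 29 digits: 120.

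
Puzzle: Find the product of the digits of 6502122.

6×5×0×2×1×2×2 = 0

0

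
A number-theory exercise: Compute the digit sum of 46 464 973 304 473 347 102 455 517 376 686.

4+6+4+6+4+9+7+3+3+0+4+4+7+3+3+4+7+1+0+2+4+5+5+5+1+7+3+7+6+6+8+6 = 144

144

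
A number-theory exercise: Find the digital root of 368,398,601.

3+6+8+3+9+8+6+0+1 = 44
4+4 = 8

8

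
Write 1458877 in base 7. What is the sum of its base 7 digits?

19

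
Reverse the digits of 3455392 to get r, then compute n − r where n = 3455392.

519849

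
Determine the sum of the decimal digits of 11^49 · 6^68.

432

11^49 · 6^68 = 87604537034745701700082489051301714982206429370977567329225524333038648489258801703500447034162970361856
Sum of its 104 digits: 432.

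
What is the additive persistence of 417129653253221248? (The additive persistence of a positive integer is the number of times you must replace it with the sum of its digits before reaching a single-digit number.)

3

417129653253221248 → 67 → 13 → 4 (3 steps)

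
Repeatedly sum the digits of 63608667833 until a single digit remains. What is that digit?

2

6+3+6+0+8+6+6+7+8+3+3 = 56
5+6 = 11
1+1 = 2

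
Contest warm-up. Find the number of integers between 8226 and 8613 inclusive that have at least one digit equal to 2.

The integers in [8226, 8613] that have at least one digit equal to 2: 8226, 8227, 8228, 8229, 8230, 8231, …, 8602, 8612.
133 qualify.

133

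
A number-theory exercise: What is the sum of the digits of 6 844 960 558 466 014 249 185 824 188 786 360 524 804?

6+8+4+4+9+6+0+5+5+8+4+6+6+0+1+4+2+4+9+1+8+5+8+2+4+1+8+8+7+8+6+3+6+0+5+2+4+8+0+4 = 189

189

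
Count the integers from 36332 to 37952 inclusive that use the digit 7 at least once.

The integers in [36332, 37952] that use the digit 7 at least once: 36337, 36347, 36357, 36367, 36370, 36371, …, 37951, 37952.
1164 qualify.

1164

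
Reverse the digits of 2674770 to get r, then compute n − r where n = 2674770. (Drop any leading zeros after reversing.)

Reverse of 2674770 is 774762.
2674770 − 774762 = 1900008

1900008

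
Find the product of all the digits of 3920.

3×9×2×0 = 0

0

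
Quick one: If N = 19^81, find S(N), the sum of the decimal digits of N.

19^81 = 37935138777825626081921793537883175111660882975396868589425211875005368072659738180509867983917766065619
Sum of its 104 digits: 523.

523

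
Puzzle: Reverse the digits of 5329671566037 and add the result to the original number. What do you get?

12636323335272

Reverse of 5329671566037 is 7306651769235.
5329671566037 + 7306651769235 = 12636323335272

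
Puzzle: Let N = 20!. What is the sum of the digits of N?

54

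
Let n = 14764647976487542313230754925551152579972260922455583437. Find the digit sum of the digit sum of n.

First digit sum: 258.
2+5+8 = 15.

15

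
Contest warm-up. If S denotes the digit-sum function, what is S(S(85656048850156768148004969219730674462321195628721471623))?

First digit sum: 250.
2+5+0 = 7.

7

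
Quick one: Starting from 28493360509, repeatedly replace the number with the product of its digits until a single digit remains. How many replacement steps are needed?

28493360509 → 0 (1 step)

1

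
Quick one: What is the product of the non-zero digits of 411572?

4×1×1×5×7×2 = 280

280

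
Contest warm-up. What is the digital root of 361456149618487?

3+6+1+4+5+6+1+4+9+6+1+8+4+8+7 = 73
7+3 = 10
1+0 = 1

1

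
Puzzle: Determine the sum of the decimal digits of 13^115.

544

13^115 = 126906981735983105311426245231619025061036326426291140080213783469274154988706760901729925996809278110294409133592731126370748757
Sum of its 129 digits: 544.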